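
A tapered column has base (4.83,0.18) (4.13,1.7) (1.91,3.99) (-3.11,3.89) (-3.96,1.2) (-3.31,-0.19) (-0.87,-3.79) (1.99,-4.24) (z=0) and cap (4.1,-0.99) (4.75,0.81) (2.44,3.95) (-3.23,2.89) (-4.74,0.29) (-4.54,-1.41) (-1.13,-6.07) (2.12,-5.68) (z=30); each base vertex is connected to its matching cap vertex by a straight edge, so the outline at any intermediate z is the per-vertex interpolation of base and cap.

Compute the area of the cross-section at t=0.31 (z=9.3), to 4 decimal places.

Area at t=0.31: 55.1524

Cross-section at t=0.31: each vertex is (1-t)·p0[i] + t·p1[i].
  v1: (1-0.31)·(4.83,0.18) + 0.31·(4.1,-0.99) = (4.6037,-0.1827)
  v2: (1-0.31)·(4.13,1.7) + 0.31·(4.75,0.81) = (4.3222,1.4241)
  v3: (1-0.31)·(1.91,3.99) + 0.31·(2.44,3.95) = (2.0743,3.9776)
  v4: (1-0.31)·(-3.11,3.89) + 0.31·(-3.23,2.89) = (-3.1472,3.5800)
  v5: (1-0.31)·(-3.96,1.2) + 0.31·(-4.74,0.29) = (-4.2018,0.9179)
  v6: (1-0.31)·(-3.31,-0.19) + 0.31·(-4.54,-1.41) = (-3.6913,-0.5682)
  v7: (1-0.31)·(-0.87,-3.79) + 0.31·(-1.13,-6.07) = (-0.9506,-4.4968)
  v8: (1-0.31)·(1.99,-4.24) + 0.31·(2.12,-5.68) = (2.0303,-4.6864)
Shoelace sum Σ(x_i·y_{i+1} − x_{i+1}·y_i):
  i=1: 4.6037·1.4241 − 4.3222·-0.1827 = +7.3458 (running +7.3458)
  i=2: 4.3222·3.9776 − 2.0743·1.4241 = +14.2380 (running +21.5838)
  i=3: 2.0743·3.5800 − -3.1472·3.9776 = +19.9443 (running +41.5281)
  i=4: -3.1472·0.9179 − -4.2018·3.5800 = +12.1536 (running +53.6817)
  i=5: -4.2018·-0.5682 − -3.6913·0.9179 = +5.7757 (running +59.4574)
  i=6: -3.6913·-4.4968 − -0.9506·-0.5682 = +16.0589 (running +75.5163)
  i=7: -0.9506·-4.6864 − 2.0303·-4.4968 = +13.5847 (running +89.1011)
  i=8: 2.0303·-0.1827 − 4.6037·-4.6864 = +21.2038 (running +110.3049)
Area = |Σ|/2 = |110.3049|/2 = 55.1524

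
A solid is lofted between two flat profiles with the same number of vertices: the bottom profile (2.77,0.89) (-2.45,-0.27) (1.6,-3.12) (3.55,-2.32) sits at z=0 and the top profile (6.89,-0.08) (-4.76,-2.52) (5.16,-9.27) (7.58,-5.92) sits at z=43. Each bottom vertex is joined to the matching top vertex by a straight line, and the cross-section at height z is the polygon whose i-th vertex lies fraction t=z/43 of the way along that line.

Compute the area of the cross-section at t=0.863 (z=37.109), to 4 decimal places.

Cross-section at t=0.863: each vertex is (1-t)·p0[i] + t·p1[i].
  v1: (1-0.863)·(2.77,0.89) + 0.863·(6.89,-0.08) = (6.3256,0.0529)
  v2: (1-0.863)·(-2.45,-0.27) + 0.863·(-4.76,-2.52) = (-4.4435,-2.2117)
  v3: (1-0.863)·(1.6,-3.12) + 0.863·(5.16,-9.27) = (4.6723,-8.4275)
  v4: (1-0.863)·(3.55,-2.32) + 0.863·(7.58,-5.92) = (7.0279,-5.4268)
Shoelace sum Σ(x_i·y_{i+1} − x_{i+1}·y_i):
  i=1: 6.3256·-2.2117 − -4.4435·0.0529 = -13.7555 (running -13.7555)
  i=2: -4.4435·-8.4275 − 4.6723·-2.2117 = +47.7815 (running +34.0260)
  i=3: 4.6723·-5.4268 − 7.0279·-8.4275 = +33.8717 (running +67.8977)
  i=4: 7.0279·0.0529 − 6.3256·-5.4268 = +34.6993 (running +102.5969)
Area = |Σ|/2 = |102.5969|/2 = 51.2985

Area at t=0.863: 51.2985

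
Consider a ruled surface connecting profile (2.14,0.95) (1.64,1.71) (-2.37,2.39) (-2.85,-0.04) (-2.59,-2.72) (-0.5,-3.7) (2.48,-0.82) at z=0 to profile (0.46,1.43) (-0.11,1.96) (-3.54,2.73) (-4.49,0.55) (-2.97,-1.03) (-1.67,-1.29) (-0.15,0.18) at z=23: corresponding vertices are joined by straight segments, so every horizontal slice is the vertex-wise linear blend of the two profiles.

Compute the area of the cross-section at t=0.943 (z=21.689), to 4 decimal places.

Area at t=0.943: 13.2805

Cross-section at t=0.943: each vertex is (1-t)·p0[i] + t·p1[i].
  v1: (1-0.943)·(2.14,0.95) + 0.943·(0.46,1.43) = (0.5558,1.4026)
  v2: (1-0.943)·(1.64,1.71) + 0.943·(-0.11,1.96) = (-0.0102,1.9458)
  v3: (1-0.943)·(-2.37,2.39) + 0.943·(-3.54,2.73) = (-3.4733,2.7106)
  v4: (1-0.943)·(-2.85,-0.04) + 0.943·(-4.49,0.55) = (-4.3965,0.5164)
  v5: (1-0.943)·(-2.59,-2.72) + 0.943·(-2.97,-1.03) = (-2.9483,-1.1263)
  v6: (1-0.943)·(-0.5,-3.7) + 0.943·(-1.67,-1.29) = (-1.6033,-1.4274)
  v7: (1-0.943)·(2.48,-0.82) + 0.943·(-0.15,0.18) = (-0.0001,0.1230)
Shoelace sum Σ(x_i·y_{i+1} − x_{i+1}·y_i):
  i=1: 0.5558·1.9458 − -0.0102·1.4026 = +1.0957 (running +1.0957)
  i=2: -0.0102·2.7106 − -3.4733·1.9458 = +6.7304 (running +7.8262)
  i=3: -3.4733·0.5164 − -4.3965·2.7106 = +10.1238 (running +17.9499)
  i=4: -4.3965·-1.1263 − -2.9483·0.5164 = +6.4744 (running +24.4243)
  i=5: -2.9483·-1.4274 − -1.6033·-1.1263 = +2.4025 (running +26.8268)
  i=6: -1.6033·0.1230 − -0.0001·-1.4274 = -0.1973 (running +26.6295)
  i=7: -0.0001·1.4026 − 0.5558·0.1230 = -0.0685 (running +26.5610)
Area = |Σ|/2 = |26.5610|/2 = 13.2805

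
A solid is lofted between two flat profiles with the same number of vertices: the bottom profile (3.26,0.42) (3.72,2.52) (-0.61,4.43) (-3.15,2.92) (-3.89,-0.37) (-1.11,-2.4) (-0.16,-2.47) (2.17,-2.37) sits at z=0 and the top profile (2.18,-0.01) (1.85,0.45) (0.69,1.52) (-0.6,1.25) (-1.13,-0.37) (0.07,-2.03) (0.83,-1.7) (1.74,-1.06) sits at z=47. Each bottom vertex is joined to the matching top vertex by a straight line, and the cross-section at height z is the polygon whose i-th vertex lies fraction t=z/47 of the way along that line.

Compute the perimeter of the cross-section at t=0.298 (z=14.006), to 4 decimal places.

Cross-section at t=0.298: each vertex is (1-t)·p0[i] + t·p1[i].
  v1: (1-0.298)·(3.26,0.42) + 0.298·(2.18,-0.01) = (2.9382,0.2919)
  v2: (1-0.298)·(3.72,2.52) + 0.298·(1.85,0.45) = (3.1627,1.9031)
  v3: (1-0.298)·(-0.61,4.43) + 0.298·(0.69,1.52) = (-0.2226,3.5628)
  v4: (1-0.298)·(-3.15,2.92) + 0.298·(-0.6,1.25) = (-2.3901,2.4223)
  v5: (1-0.298)·(-3.89,-0.37) + 0.298·(-1.13,-0.37) = (-3.0675,-0.3700)
  v6: (1-0.298)·(-1.11,-2.4) + 0.298·(0.07,-2.03) = (-0.7584,-2.2897)
  v7: (1-0.298)·(-0.16,-2.47) + 0.298·(0.83,-1.7) = (0.1350,-2.2405)
  v8: (1-0.298)·(2.17,-2.37) + 0.298·(1.74,-1.06) = (2.0419,-1.9796)
Perimeter = Σ |v_{i+1} − v_i|:
  edge 1→2: √(0.2246² + 1.6113²) = 1.6269 (running 1.6269)
  edge 2→3: √(-3.3853² + 1.6597²) = 3.7703 (running 5.3971)
  edge 3→4: √(-2.1675² + -1.1405²) = 2.4492 (running 7.8464)
  edge 4→5: √(-0.6774² + -2.7923²) = 2.8733 (running 10.7197)
  edge 5→6: √(2.3092² + -1.9197²) = 3.0029 (running 13.7226)
  edge 6→7: √(0.8934² + 0.0492²) = 0.8947 (running 14.6174)
  edge 7→8: √(1.9068² + 0.2609²) = 1.9246 (running 16.5420)
  edge 8→1: √(0.8963² + 2.2715²) = 2.4419 (running 18.9839)
Perimeter = 18.9839

Perimeter at t=0.298: 18.9839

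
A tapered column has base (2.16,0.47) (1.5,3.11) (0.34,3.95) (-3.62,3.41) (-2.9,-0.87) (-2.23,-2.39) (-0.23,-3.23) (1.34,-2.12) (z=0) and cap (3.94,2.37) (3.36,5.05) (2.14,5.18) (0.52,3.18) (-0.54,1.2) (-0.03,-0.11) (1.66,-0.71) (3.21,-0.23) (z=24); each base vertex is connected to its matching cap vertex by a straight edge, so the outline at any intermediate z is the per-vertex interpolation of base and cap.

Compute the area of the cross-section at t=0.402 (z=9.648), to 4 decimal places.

Area at t=0.402: 25.0149

Cross-section at t=0.402: each vertex is (1-t)·p0[i] + t·p1[i].
  v1: (1-0.402)·(2.16,0.47) + 0.402·(3.94,2.37) = (2.8756,1.2338)
  v2: (1-0.402)·(1.5,3.11) + 0.402·(3.36,5.05) = (2.2477,3.8899)
  v3: (1-0.402)·(0.34,3.95) + 0.402·(2.14,5.18) = (1.0636,4.4445)
  v4: (1-0.402)·(-3.62,3.41) + 0.402·(0.52,3.18) = (-1.9557,3.3175)
  v5: (1-0.402)·(-2.9,-0.87) + 0.402·(-0.54,1.2) = (-1.9513,-0.0379)
  v6: (1-0.402)·(-2.23,-2.39) + 0.402·(-0.03,-0.11) = (-1.3456,-1.4734)
  v7: (1-0.402)·(-0.23,-3.23) + 0.402·(1.66,-0.71) = (0.5298,-2.2170)
  v8: (1-0.402)·(1.34,-2.12) + 0.402·(3.21,-0.23) = (2.0917,-1.3602)
Shoelace sum Σ(x_i·y_{i+1} − x_{i+1}·y_i):
  i=1: 2.8756·3.8899 − 2.2477·1.2338 = +8.4123 (running +8.4123)
  i=2: 2.2477·4.4445 − 1.0636·3.8899 = +5.8526 (running +14.2650)
  i=3: 1.0636·3.3175 − -1.9557·4.4445 = +12.2207 (running +26.4856)
  i=4: -1.9557·-0.0379 − -1.9513·3.3175 = +6.5475 (running +33.0331)
  i=5: -1.9513·-1.4734 − -1.3456·-0.0379 = +2.8241 (running +35.8573)
  i=6: -1.3456·-2.2170 − 0.5298·-1.4734 = +3.7637 (running +39.6210)
  i=7: 0.5298·-1.3602 − 2.0917·-2.2170 = +3.9167 (running +43.5377)
  i=8: 2.0917·1.2338 − 2.8756·-1.3602 = +6.4922 (running +50.0299)
Area = |Σ|/2 = |50.0299|/2 = 25.0149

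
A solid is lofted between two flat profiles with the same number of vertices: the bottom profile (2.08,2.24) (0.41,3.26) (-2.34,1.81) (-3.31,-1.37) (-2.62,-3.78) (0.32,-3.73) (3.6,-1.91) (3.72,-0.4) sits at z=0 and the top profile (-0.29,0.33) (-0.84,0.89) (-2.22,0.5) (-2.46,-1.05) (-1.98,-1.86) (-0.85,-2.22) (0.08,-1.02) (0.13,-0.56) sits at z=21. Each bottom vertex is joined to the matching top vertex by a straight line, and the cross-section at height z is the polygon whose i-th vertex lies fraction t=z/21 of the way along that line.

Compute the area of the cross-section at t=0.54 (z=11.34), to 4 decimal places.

Cross-section at t=0.54: each vertex is (1-t)·p0[i] + t·p1[i].
  v1: (1-0.54)·(2.08,2.24) + 0.54·(-0.29,0.33) = (0.8002,1.2086)
  v2: (1-0.54)·(0.41,3.26) + 0.54·(-0.84,0.89) = (-0.2650,1.9802)
  v3: (1-0.54)·(-2.34,1.81) + 0.54·(-2.22,0.5) = (-2.2752,1.1026)
  v4: (1-0.54)·(-3.31,-1.37) + 0.54·(-2.46,-1.05) = (-2.8510,-1.1972)
  v5: (1-0.54)·(-2.62,-3.78) + 0.54·(-1.98,-1.86) = (-2.2744,-2.7432)
  v6: (1-0.54)·(0.32,-3.73) + 0.54·(-0.85,-2.22) = (-0.3118,-2.9146)
  v7: (1-0.54)·(3.6,-1.91) + 0.54·(0.08,-1.02) = (1.6992,-1.4294)
  v8: (1-0.54)·(3.72,-0.4) + 0.54·(0.13,-0.56) = (1.7814,-0.4864)
Shoelace sum Σ(x_i·y_{i+1} − x_{i+1}·y_i):
  i=1: 0.8002·1.9802 − -0.2650·1.2086 = +1.9048 (running +1.9048)
  i=2: -0.2650·1.1026 − -2.2752·1.9802 = +4.2132 (running +6.1180)
  i=3: -2.2752·-1.1972 − -2.8510·1.1026 = +5.8674 (running +11.9854)
  i=4: -2.8510·-2.7432 − -2.2744·-1.1972 = +5.0980 (running +17.0833)
  i=5: -2.2744·-2.9146 − -0.3118·-2.7432 = +5.7736 (running +22.8570)
  i=6: -0.3118·-1.4294 − 1.6992·-2.9146 = +5.3982 (running +28.2551)
  i=7: 1.6992·-0.4864 − 1.7814·-1.4294 = +1.7198 (running +29.9750)
  i=8: 1.7814·1.2086 − 0.8002·-0.4864 = +2.5422 (running +32.5172)
Area = |Σ|/2 = |32.5172|/2 = 16.2586

Area at t=0.54: 16.2586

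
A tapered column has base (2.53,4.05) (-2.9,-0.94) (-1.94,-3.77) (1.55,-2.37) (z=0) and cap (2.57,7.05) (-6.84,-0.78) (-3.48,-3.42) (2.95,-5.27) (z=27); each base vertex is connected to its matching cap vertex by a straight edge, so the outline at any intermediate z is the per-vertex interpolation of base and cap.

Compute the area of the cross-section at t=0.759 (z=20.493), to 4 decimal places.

Area at t=0.759: 52.4353

Cross-section at t=0.759: each vertex is (1-t)·p0[i] + t·p1[i].
  v1: (1-0.759)·(2.53,4.05) + 0.759·(2.57,7.05) = (2.5604,6.3270)
  v2: (1-0.759)·(-2.9,-0.94) + 0.759·(-6.84,-0.78) = (-5.8905,-0.8186)
  v3: (1-0.759)·(-1.94,-3.77) + 0.759·(-3.48,-3.42) = (-3.1089,-3.5044)
  v4: (1-0.759)·(1.55,-2.37) + 0.759·(2.95,-5.27) = (2.6126,-4.5711)
Shoelace sum Σ(x_i·y_{i+1} − x_{i+1}·y_i):
  i=1: 2.5604·-0.8186 − -5.8905·6.3270 = +35.1731 (running +35.1731)
  i=2: -5.8905·-3.5044 − -3.1089·-0.8186 = +18.0974 (running +53.2706)
  i=3: -3.1089·-4.5711 − 2.6126·-3.5044 = +23.3664 (running +76.6370)
  i=4: 2.6126·6.3270 − 2.5604·-4.5711 = +28.2336 (running +104.8705)
Area = |Σ|/2 = |104.8705|/2 = 52.4353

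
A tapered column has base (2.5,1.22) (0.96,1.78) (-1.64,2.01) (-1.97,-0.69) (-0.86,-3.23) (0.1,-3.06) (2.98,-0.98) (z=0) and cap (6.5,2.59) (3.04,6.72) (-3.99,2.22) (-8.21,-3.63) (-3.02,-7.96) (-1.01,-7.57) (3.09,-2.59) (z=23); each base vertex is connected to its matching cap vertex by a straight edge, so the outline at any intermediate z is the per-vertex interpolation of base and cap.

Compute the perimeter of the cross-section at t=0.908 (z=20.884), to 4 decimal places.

Cross-section at t=0.908: each vertex is (1-t)·p0[i] + t·p1[i].
  v1: (1-0.908)·(2.5,1.22) + 0.908·(6.5,2.59) = (6.1320,2.4640)
  v2: (1-0.908)·(0.96,1.78) + 0.908·(3.04,6.72) = (2.8486,6.2655)
  v3: (1-0.908)·(-1.64,2.01) + 0.908·(-3.99,2.22) = (-3.7738,2.2007)
  v4: (1-0.908)·(-1.97,-0.69) + 0.908·(-8.21,-3.63) = (-7.6359,-3.3595)
  v5: (1-0.908)·(-0.86,-3.23) + 0.908·(-3.02,-7.96) = (-2.8213,-7.5248)
  v6: (1-0.908)·(0.1,-3.06) + 0.908·(-1.01,-7.57) = (-0.9079,-7.1551)
  v7: (1-0.908)·(2.98,-0.98) + 0.908·(3.09,-2.59) = (3.0799,-2.4419)
Perimeter = Σ |v_{i+1} − v_i|:
  edge 1→2: √(-3.2834² + 3.8016²) = 5.0232 (running 5.0232)
  edge 2→3: √(-6.6224² + -4.0648²) = 7.7704 (running 12.7936)
  edge 3→4: √(-3.8621² + -5.5602²) = 6.7699 (running 19.5635)
  edge 4→5: √(4.8146² + -4.1653²) = 6.3664 (running 25.9299)
  edge 5→6: √(1.9134² + 0.3698²) = 1.9488 (running 27.8787)
  edge 6→7: √(3.9878² + 4.7132²) = 6.1739 (running 34.0526)
  edge 7→1: √(3.0521² + 4.9058²) = 5.7778 (running 39.8303)
Perimeter = 39.8303

Perimeter at t=0.908: 39.8303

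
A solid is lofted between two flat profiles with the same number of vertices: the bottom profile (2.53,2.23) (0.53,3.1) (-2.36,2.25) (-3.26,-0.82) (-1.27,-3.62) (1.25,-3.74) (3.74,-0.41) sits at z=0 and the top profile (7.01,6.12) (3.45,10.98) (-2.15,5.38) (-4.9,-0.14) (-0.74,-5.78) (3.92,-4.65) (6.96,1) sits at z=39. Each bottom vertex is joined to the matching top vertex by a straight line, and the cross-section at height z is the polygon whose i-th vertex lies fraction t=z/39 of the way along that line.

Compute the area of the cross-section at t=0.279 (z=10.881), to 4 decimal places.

Cross-section at t=0.279: each vertex is (1-t)·p0[i] + t·p1[i].
  v1: (1-0.279)·(2.53,2.23) + 0.279·(7.01,6.12) = (3.7799,3.3153)
  v2: (1-0.279)·(0.53,3.1) + 0.279·(3.45,10.98) = (1.3447,5.2985)
  v3: (1-0.279)·(-2.36,2.25) + 0.279·(-2.15,5.38) = (-2.3014,3.1233)
  v4: (1-0.279)·(-3.26,-0.82) + 0.279·(-4.9,-0.14) = (-3.7176,-0.6303)
  v5: (1-0.279)·(-1.27,-3.62) + 0.279·(-0.74,-5.78) = (-1.1221,-4.2226)
  v6: (1-0.279)·(1.25,-3.74) + 0.279·(3.92,-4.65) = (1.9949,-3.9939)
  v7: (1-0.279)·(3.74,-0.41) + 0.279·(6.96,1) = (4.6384,-0.0166)
Shoelace sum Σ(x_i·y_{i+1} − x_{i+1}·y_i):
  i=1: 3.7799·5.2985 − 1.3447·3.3153 = +15.5700 (running +15.5700)
  i=2: 1.3447·3.1233 − -2.3014·5.2985 = +16.3939 (running +31.9638)
  i=3: -2.3014·-0.6303 − -3.7176·3.1233 = +13.0615 (running +45.0253)
  i=4: -3.7176·-4.2226 − -1.1221·-0.6303 = +14.9907 (running +60.0160)
  i=5: -1.1221·-3.9939 − 1.9949·-4.2226 = +12.9055 (running +72.9215)
  i=6: 1.9949·-0.0166 − 4.6384·-3.9939 = +18.4920 (running +91.4135)
  i=7: 4.6384·3.3153 − 3.7799·-0.0166 = +15.4405 (running +106.8540)
Area = |Σ|/2 = |106.8540|/2 = 53.4270

Area at t=0.279: 53.4270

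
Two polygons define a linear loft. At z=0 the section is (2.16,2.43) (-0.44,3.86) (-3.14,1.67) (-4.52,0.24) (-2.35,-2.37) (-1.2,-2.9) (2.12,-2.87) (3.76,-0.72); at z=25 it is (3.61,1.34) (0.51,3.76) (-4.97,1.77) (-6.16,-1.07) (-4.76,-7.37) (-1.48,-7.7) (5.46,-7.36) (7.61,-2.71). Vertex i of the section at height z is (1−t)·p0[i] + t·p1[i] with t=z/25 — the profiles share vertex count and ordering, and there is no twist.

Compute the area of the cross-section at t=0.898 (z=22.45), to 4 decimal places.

Area at t=0.898: 104.3889

Cross-section at t=0.898: each vertex is (1-t)·p0[i] + t·p1[i].
  v1: (1-0.898)·(2.16,2.43) + 0.898·(3.61,1.34) = (3.4621,1.4512)
  v2: (1-0.898)·(-0.44,3.86) + 0.898·(0.51,3.76) = (0.4131,3.7702)
  v3: (1-0.898)·(-3.14,1.67) + 0.898·(-4.97,1.77) = (-4.7833,1.7598)
  v4: (1-0.898)·(-4.52,0.24) + 0.898·(-6.16,-1.07) = (-5.9927,-0.9364)
  v5: (1-0.898)·(-2.35,-2.37) + 0.898·(-4.76,-7.37) = (-4.5142,-6.8600)
  v6: (1-0.898)·(-1.2,-2.9) + 0.898·(-1.48,-7.7) = (-1.4514,-7.2104)
  v7: (1-0.898)·(2.12,-2.87) + 0.898·(5.46,-7.36) = (5.1193,-6.9020)
  v8: (1-0.898)·(3.76,-0.72) + 0.898·(7.61,-2.71) = (7.2173,-2.5070)
Shoelace sum Σ(x_i·y_{i+1} − x_{i+1}·y_i):
  i=1: 3.4621·3.7702 − 0.4131·1.4512 = +12.4533 (running +12.4533)
  i=2: 0.4131·1.7598 − -4.7833·3.7702 = +18.7611 (running +31.2144)
  i=3: -4.7833·-0.9364 − -5.9927·1.7598 = +15.0250 (running +46.2395)
  i=4: -5.9927·-6.8600 − -4.5142·-0.9364 = +36.8831 (running +83.1225)
  i=5: -4.5142·-7.2104 − -1.4514·-6.8600 = +22.5922 (running +105.7147)
  i=6: -1.4514·-6.9020 − 5.1193·-7.2104 = +46.9302 (running +152.6449)
  i=7: 5.1193·-2.5070 − 7.2173·-6.9020 = +36.9797 (running +189.6246)
  i=8: 7.2173·1.4512 − 3.4621·-2.5070 = +19.1532 (running +208.7778)
Area = |Σ|/2 = |208.7778|/2 = 104.3889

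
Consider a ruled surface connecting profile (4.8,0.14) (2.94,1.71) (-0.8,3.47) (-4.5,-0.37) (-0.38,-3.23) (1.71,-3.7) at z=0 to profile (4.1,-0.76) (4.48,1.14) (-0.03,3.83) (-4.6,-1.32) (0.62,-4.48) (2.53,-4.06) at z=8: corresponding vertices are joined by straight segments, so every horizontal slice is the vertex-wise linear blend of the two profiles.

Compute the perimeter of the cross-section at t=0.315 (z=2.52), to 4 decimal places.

Cross-section at t=0.315: each vertex is (1-t)·p0[i] + t·p1[i].
  v1: (1-0.315)·(4.8,0.14) + 0.315·(4.1,-0.76) = (4.5795,-0.1435)
  v2: (1-0.315)·(2.94,1.71) + 0.315·(4.48,1.14) = (3.4251,1.5305)
  v3: (1-0.315)·(-0.8,3.47) + 0.315·(-0.03,3.83) = (-0.5575,3.5834)
  v4: (1-0.315)·(-4.5,-0.37) + 0.315·(-4.6,-1.32) = (-4.5315,-0.6693)
  v5: (1-0.315)·(-0.38,-3.23) + 0.315·(0.62,-4.48) = (-0.0650,-3.6238)
  v6: (1-0.315)·(1.71,-3.7) + 0.315·(2.53,-4.06) = (1.9683,-3.8134)
Perimeter = Σ |v_{i+1} − v_i|:
  edge 1→2: √(-1.1544² + 1.6740²) = 2.0334 (running 2.0334)
  edge 2→3: √(-3.9826² + 2.0530²) = 4.4805 (running 6.5140)
  edge 3→4: √(-3.9741² + -4.2527²) = 5.8205 (running 12.3344)
  edge 4→5: √(4.4665² + -2.9545²) = 5.3552 (running 17.6897)
  edge 5→6: √(2.0333² + -0.1897²) = 2.0421 (running 19.7318)
  edge 6→1: √(2.6112² + 3.6699²) = 4.5041 (running 24.2359)
Perimeter = 24.2359

Perimeter at t=0.315: 24.2359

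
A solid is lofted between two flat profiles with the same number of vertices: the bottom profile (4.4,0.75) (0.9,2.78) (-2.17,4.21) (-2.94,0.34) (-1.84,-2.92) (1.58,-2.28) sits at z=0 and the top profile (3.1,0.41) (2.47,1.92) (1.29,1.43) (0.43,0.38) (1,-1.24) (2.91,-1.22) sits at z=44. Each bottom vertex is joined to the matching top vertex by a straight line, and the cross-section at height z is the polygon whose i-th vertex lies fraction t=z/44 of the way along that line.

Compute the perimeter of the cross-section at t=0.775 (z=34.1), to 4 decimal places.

Perimeter at t=0.775: 12.0127

Cross-section at t=0.775: each vertex is (1-t)·p0[i] + t·p1[i].
  v1: (1-0.775)·(4.4,0.75) + 0.775·(3.1,0.41) = (3.3925,0.4865)
  v2: (1-0.775)·(0.9,2.78) + 0.775·(2.47,1.92) = (2.1168,2.1135)
  v3: (1-0.775)·(-2.17,4.21) + 0.775·(1.29,1.43) = (0.5115,2.0555)
  v4: (1-0.775)·(-2.94,0.34) + 0.775·(0.43,0.38) = (-0.3282,0.3710)
  v5: (1-0.775)·(-1.84,-2.92) + 0.775·(1,-1.24) = (0.3610,-1.6180)
  v6: (1-0.775)·(1.58,-2.28) + 0.775·(2.91,-1.22) = (2.6108,-1.4585)
Perimeter = Σ |v_{i+1} − v_i|:
  edge 1→2: √(-1.2757² + 1.6270²) = 2.0675 (running 2.0675)
  edge 2→3: √(-1.6053² + -0.0580²) = 1.6063 (running 3.6738)
  edge 3→4: √(-0.8397² + -1.6845²) = 1.8822 (running 5.5560)
  edge 4→5: √(0.6893² + -1.9890²) = 2.1050 (running 7.6611)
  edge 5→6: √(2.2498² + 0.1595²) = 2.2554 (running 9.9165)
  edge 6→1: √(0.7817² + 1.9450²) = 2.0962 (running 12.0127)
Perimeter = 12.0127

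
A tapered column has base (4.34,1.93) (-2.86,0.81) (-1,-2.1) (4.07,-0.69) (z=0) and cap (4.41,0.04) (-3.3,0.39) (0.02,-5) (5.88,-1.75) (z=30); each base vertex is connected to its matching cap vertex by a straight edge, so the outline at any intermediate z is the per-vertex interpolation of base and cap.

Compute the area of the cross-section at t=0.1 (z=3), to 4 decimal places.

Area at t=0.1: 18.8802

Cross-section at t=0.1: each vertex is (1-t)·p0[i] + t·p1[i].
  v1: (1-0.1)·(4.34,1.93) + 0.1·(4.41,0.04) = (4.3470,1.7410)
  v2: (1-0.1)·(-2.86,0.81) + 0.1·(-3.3,0.39) = (-2.9040,0.7680)
  v3: (1-0.1)·(-1,-2.1) + 0.1·(0.02,-5) = (-0.8980,-2.3900)
  v4: (1-0.1)·(4.07,-0.69) + 0.1·(5.88,-1.75) = (4.2510,-0.7960)
Shoelace sum Σ(x_i·y_{i+1} − x_{i+1}·y_i):
  i=1: 4.3470·0.7680 − -2.9040·1.7410 = +8.3944 (running +8.3944)
  i=2: -2.9040·-2.3900 − -0.8980·0.7680 = +7.6302 (running +16.0246)
  i=3: -0.8980·-0.7960 − 4.2510·-2.3900 = +10.8747 (running +26.8993)
  i=4: 4.2510·1.7410 − 4.3470·-0.7960 = +10.8612 (running +37.7605)
Area = |Σ|/2 = |37.7605|/2 = 18.8802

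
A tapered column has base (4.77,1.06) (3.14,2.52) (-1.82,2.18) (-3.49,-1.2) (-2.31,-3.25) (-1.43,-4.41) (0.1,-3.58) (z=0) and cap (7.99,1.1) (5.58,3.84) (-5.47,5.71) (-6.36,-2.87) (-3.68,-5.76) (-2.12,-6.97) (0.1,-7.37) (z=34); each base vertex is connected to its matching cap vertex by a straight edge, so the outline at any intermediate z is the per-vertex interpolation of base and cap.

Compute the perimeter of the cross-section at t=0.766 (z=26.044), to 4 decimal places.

Cross-section at t=0.766: each vertex is (1-t)·p0[i] + t·p1[i].
  v1: (1-0.766)·(4.77,1.06) + 0.766·(7.99,1.1) = (7.2365,1.0906)
  v2: (1-0.766)·(3.14,2.52) + 0.766·(5.58,3.84) = (5.0090,3.5311)
  v3: (1-0.766)·(-1.82,2.18) + 0.766·(-5.47,5.71) = (-4.6159,4.8840)
  v4: (1-0.766)·(-3.49,-1.2) + 0.766·(-6.36,-2.87) = (-5.6884,-2.4792)
  v5: (1-0.766)·(-2.31,-3.25) + 0.766·(-3.68,-5.76) = (-3.3594,-5.1727)
  v6: (1-0.766)·(-1.43,-4.41) + 0.766·(-2.12,-6.97) = (-1.9585,-6.3710)
  v7: (1-0.766)·(0.1,-3.58) + 0.766·(0.1,-7.37) = (0.1000,-6.4831)
Perimeter = Σ |v_{i+1} − v_i|:
  edge 1→2: √(-2.2275² + 2.4405²) = 3.3042 (running 3.3042)
  edge 2→3: √(-9.6249² + 1.3529²) = 9.7196 (running 13.0237)
  edge 3→4: √(-1.0725² + -7.3632²) = 7.4409 (running 20.4646)
  edge 4→5: √(2.3290² + -2.6934²) = 3.5607 (running 24.0254)
  edge 5→6: √(1.4009² + -1.1983²) = 1.8435 (running 25.8688)
  edge 6→7: √(2.0585² + -0.1122²) = 2.0616 (running 27.9304)
  edge 7→1: √(7.1365² + 7.5738²) = 10.4063 (running 38.3368)
Perimeter = 38.3368

Perimeter at t=0.766: 38.3368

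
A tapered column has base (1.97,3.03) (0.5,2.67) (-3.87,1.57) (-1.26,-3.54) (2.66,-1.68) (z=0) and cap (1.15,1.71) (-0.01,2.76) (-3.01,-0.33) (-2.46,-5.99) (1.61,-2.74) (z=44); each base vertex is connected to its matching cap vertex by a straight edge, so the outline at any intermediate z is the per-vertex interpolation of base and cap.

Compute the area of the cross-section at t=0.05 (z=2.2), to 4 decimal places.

Area at t=0.05: 26.7802

Cross-section at t=0.05: each vertex is (1-t)·p0[i] + t·p1[i].
  v1: (1-0.05)·(1.97,3.03) + 0.05·(1.15,1.71) = (1.9290,2.9640)
  v2: (1-0.05)·(0.5,2.67) + 0.05·(-0.01,2.76) = (0.4745,2.6745)
  v3: (1-0.05)·(-3.87,1.57) + 0.05·(-3.01,-0.33) = (-3.8270,1.4750)
  v4: (1-0.05)·(-1.26,-3.54) + 0.05·(-2.46,-5.99) = (-1.3200,-3.6625)
  v5: (1-0.05)·(2.66,-1.68) + 0.05·(1.61,-2.74) = (2.6075,-1.7330)
Shoelace sum Σ(x_i·y_{i+1} − x_{i+1}·y_i):
  i=1: 1.9290·2.6745 − 0.4745·2.9640 = +3.7527 (running +3.7527)
  i=2: 0.4745·1.4750 − -3.8270·2.6745 = +10.9352 (running +14.6879)
  i=3: -3.8270·-3.6625 − -1.3200·1.4750 = +15.9634 (running +30.6513)
  i=4: -1.3200·-1.7330 − 2.6075·-3.6625 = +11.8375 (running +42.4888)
  i=5: 2.6075·2.9640 − 1.9290·-1.7330 = +11.0716 (running +53.5604)
Area = |Σ|/2 = |53.5604|/2 = 26.7802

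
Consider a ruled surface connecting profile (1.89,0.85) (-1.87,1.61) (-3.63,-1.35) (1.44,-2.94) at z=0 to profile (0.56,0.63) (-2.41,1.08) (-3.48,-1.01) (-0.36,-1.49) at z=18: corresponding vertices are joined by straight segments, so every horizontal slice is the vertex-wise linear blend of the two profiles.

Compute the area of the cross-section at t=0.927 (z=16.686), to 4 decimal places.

Area at t=0.927: 7.4302

Cross-section at t=0.927: each vertex is (1-t)·p0[i] + t·p1[i].
  v1: (1-0.927)·(1.89,0.85) + 0.927·(0.56,0.63) = (0.6571,0.6461)
  v2: (1-0.927)·(-1.87,1.61) + 0.927·(-2.41,1.08) = (-2.3706,1.1187)
  v3: (1-0.927)·(-3.63,-1.35) + 0.927·(-3.48,-1.01) = (-3.4909,-1.0348)
  v4: (1-0.927)·(1.44,-2.94) + 0.927·(-0.36,-1.49) = (-0.2286,-1.5958)
Shoelace sum Σ(x_i·y_{i+1} − x_{i+1}·y_i):
  i=1: 0.6571·1.1187 − -2.3706·0.6461 = +2.2666 (running +2.2666)
  i=2: -2.3706·-1.0348 − -3.4909·1.1187 = +6.3584 (running +8.6250)
  i=3: -3.4909·-1.5958 − -0.2286·-1.0348 = +5.3345 (running +13.9595)
  i=4: -0.2286·0.6461 − 0.6571·-1.5958 = +0.9009 (running +14.8604)
Area = |Σ|/2 = |14.8604|/2 = 7.4302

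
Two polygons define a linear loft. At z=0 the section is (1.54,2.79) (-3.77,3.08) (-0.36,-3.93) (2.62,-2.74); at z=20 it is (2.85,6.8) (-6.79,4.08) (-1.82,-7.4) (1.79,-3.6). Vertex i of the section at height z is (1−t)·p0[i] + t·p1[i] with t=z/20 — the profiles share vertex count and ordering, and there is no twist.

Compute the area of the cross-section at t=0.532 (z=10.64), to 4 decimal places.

Area at t=0.532: 51.9037

Cross-section at t=0.532: each vertex is (1-t)·p0[i] + t·p1[i].
  v1: (1-0.532)·(1.54,2.79) + 0.532·(2.85,6.8) = (2.2369,4.9233)
  v2: (1-0.532)·(-3.77,3.08) + 0.532·(-6.79,4.08) = (-5.3766,3.6120)
  v3: (1-0.532)·(-0.36,-3.93) + 0.532·(-1.82,-7.4) = (-1.1367,-5.7760)
  v4: (1-0.532)·(2.62,-2.74) + 0.532·(1.79,-3.6) = (2.1784,-3.1975)
Shoelace sum Σ(x_i·y_{i+1} − x_{i+1}·y_i):
  i=1: 2.2369·3.6120 − -5.3766·4.9233 = +34.5507 (running +34.5507)
  i=2: -5.3766·-5.7760 − -1.1367·3.6120 = +35.1615 (running +69.7122)
  i=3: -1.1367·-3.1975 − 2.1784·-5.7760 = +16.2174 (running +85.9296)
  i=4: 2.1784·4.9233 − 2.2369·-3.1975 = +17.8778 (running +103.8074)
Area = |Σ|/2 = |103.8074|/2 = 51.9037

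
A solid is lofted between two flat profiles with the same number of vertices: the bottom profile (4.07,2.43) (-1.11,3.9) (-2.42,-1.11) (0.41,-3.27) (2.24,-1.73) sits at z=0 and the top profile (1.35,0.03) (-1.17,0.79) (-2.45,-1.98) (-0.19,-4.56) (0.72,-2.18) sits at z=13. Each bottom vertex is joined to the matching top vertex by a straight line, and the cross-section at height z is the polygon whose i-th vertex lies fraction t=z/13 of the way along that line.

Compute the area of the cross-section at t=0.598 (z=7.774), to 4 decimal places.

Cross-section at t=0.598: each vertex is (1-t)·p0[i] + t·p1[i].
  v1: (1-0.598)·(4.07,2.43) + 0.598·(1.35,0.03) = (2.4434,0.9948)
  v2: (1-0.598)·(-1.11,3.9) + 0.598·(-1.17,0.79) = (-1.1459,2.0402)
  v3: (1-0.598)·(-2.42,-1.11) + 0.598·(-2.45,-1.98) = (-2.4379,-1.6303)
  v4: (1-0.598)·(0.41,-3.27) + 0.598·(-0.19,-4.56) = (0.0512,-4.0414)
  v5: (1-0.598)·(2.24,-1.73) + 0.598·(0.72,-2.18) = (1.3310,-1.9991)
Shoelace sum Σ(x_i·y_{i+1} − x_{i+1}·y_i):
  i=1: 2.4434·2.0402 − -1.1459·0.9948 = +6.1251 (running +6.1251)
  i=2: -1.1459·-1.6303 − -2.4379·2.0402 = +6.8420 (running +12.9671)
  i=3: -2.4379·-4.0414 − 0.0512·-1.6303 = +9.9362 (running +22.9033)
  i=4: 0.0512·-1.9991 − 1.3310·-4.0414 = +5.2769 (running +28.1802)
  i=5: 1.3310·0.9948 − 2.4434·-1.9991 = +6.2088 (running +34.3890)
Area = |Σ|/2 = |34.3890|/2 = 17.1945

Area at t=0.598: 17.1945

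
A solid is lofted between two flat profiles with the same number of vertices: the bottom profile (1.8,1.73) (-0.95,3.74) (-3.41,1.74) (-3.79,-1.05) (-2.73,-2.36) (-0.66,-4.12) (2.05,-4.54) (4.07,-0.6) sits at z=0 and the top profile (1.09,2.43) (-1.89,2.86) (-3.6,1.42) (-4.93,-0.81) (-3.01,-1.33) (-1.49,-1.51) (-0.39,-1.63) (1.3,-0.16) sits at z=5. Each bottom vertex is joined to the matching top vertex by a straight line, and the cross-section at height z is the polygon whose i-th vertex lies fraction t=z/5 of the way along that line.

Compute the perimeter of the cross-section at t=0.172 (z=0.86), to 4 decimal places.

Perimeter at t=0.172: 22.7403

Cross-section at t=0.172: each vertex is (1-t)·p0[i] + t·p1[i].
  v1: (1-0.172)·(1.8,1.73) + 0.172·(1.09,2.43) = (1.6779,1.8504)
  v2: (1-0.172)·(-0.95,3.74) + 0.172·(-1.89,2.86) = (-1.1117,3.5886)
  v3: (1-0.172)·(-3.41,1.74) + 0.172·(-3.6,1.42) = (-3.4427,1.6850)
  v4: (1-0.172)·(-3.79,-1.05) + 0.172·(-4.93,-0.81) = (-3.9861,-1.0087)
  v5: (1-0.172)·(-2.73,-2.36) + 0.172·(-3.01,-1.33) = (-2.7782,-2.1828)
  v6: (1-0.172)·(-0.66,-4.12) + 0.172·(-1.49,-1.51) = (-0.8028,-3.6711)
  v7: (1-0.172)·(2.05,-4.54) + 0.172·(-0.39,-1.63) = (1.6303,-4.0395)
  v8: (1-0.172)·(4.07,-0.6) + 0.172·(1.3,-0.16) = (3.5936,-0.5243)
Perimeter = Σ |v_{i+1} − v_i|:
  edge 1→2: √(-2.7896² + 1.7382²) = 3.2868 (running 3.2868)
  edge 2→3: √(-2.3310² + -1.9037²) = 3.0096 (running 6.2964)
  edge 3→4: √(-0.5434² + -2.6937²) = 2.7479 (running 9.0443)
  edge 4→5: √(1.2079² + -1.1741²) = 1.6845 (running 10.7289)
  edge 5→6: √(1.9754² + -1.4882²) = 2.4733 (running 13.2021)
  edge 6→7: √(2.4331² + -0.3684²) = 2.4608 (running 15.6629)
  edge 7→8: √(1.9632² + 3.5152²) = 4.0262 (running 19.6892)
  edge 8→1: √(-1.9157² + 2.3747²) = 3.0511 (running 22.7403)
Perimeter = 22.7403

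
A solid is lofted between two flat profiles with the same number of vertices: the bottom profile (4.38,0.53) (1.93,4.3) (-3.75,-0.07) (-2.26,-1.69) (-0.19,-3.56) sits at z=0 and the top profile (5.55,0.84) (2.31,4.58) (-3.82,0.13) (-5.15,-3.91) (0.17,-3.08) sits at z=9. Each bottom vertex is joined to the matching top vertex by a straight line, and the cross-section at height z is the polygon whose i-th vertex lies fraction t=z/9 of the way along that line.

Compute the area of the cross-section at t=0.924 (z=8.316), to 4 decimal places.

Area at t=0.924: 44.2788

Cross-section at t=0.924: each vertex is (1-t)·p0[i] + t·p1[i].
  v1: (1-0.924)·(4.38,0.53) + 0.924·(5.55,0.84) = (5.4611,0.8164)
  v2: (1-0.924)·(1.93,4.3) + 0.924·(2.31,4.58) = (2.2811,4.5587)
  v3: (1-0.924)·(-3.75,-0.07) + 0.924·(-3.82,0.13) = (-3.8147,0.1148)
  v4: (1-0.924)·(-2.26,-1.69) + 0.924·(-5.15,-3.91) = (-4.9304,-3.7413)
  v5: (1-0.924)·(-0.19,-3.56) + 0.924·(0.17,-3.08) = (0.1426,-3.1165)
Shoelace sum Σ(x_i·y_{i+1} − x_{i+1}·y_i):
  i=1: 5.4611·4.5587 − 2.2811·0.8164 = +23.0331 (running +23.0331)
  i=2: 2.2811·0.1148 − -3.8147·4.5587 = +17.6519 (running +40.6851)
  i=3: -3.8147·-3.7413 − -4.9304·0.1148 = +14.8378 (running +55.5229)
  i=4: -4.9304·-3.1165 − 0.1426·-3.7413 = +15.8990 (running +71.4219)
  i=5: 0.1426·0.8164 − 5.4611·-3.1165 = +17.1358 (running +88.5577)
Area = |Σ|/2 = |88.5577|/2 = 44.2788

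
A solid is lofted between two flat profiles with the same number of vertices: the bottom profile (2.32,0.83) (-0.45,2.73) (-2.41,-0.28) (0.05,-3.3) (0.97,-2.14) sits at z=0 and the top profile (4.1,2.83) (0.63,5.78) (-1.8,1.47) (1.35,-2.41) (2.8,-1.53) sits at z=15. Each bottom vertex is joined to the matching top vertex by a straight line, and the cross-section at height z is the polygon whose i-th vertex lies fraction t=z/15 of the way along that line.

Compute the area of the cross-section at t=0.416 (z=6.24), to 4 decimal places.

Cross-section at t=0.416: each vertex is (1-t)·p0[i] + t·p1[i].
  v1: (1-0.416)·(2.32,0.83) + 0.416·(4.1,2.83) = (3.0605,1.6620)
  v2: (1-0.416)·(-0.45,2.73) + 0.416·(0.63,5.78) = (-0.0007,3.9988)
  v3: (1-0.416)·(-2.41,-0.28) + 0.416·(-1.8,1.47) = (-2.1562,0.4480)
  v4: (1-0.416)·(0.05,-3.3) + 0.416·(1.35,-2.41) = (0.5908,-2.9298)
  v5: (1-0.416)·(0.97,-2.14) + 0.416·(2.8,-1.53) = (1.7313,-1.8862)
Shoelace sum Σ(x_i·y_{i+1} − x_{i+1}·y_i):
  i=1: 3.0605·3.9988 − -0.0007·1.6620 = +12.2394 (running +12.2394)
  i=2: -0.0007·0.4480 − -2.1562·3.9988 = +8.6220 (running +20.8615)
  i=3: -2.1562·-2.9298 − 0.5908·0.4480 = +6.0526 (running +26.9141)
  i=4: 0.5908·-1.8862 − 1.7313·-2.9298 = +3.9578 (running +30.8719)
  i=5: 1.7313·1.6620 − 3.0605·-1.8862 = +8.6502 (running +39.5221)
Area = |Σ|/2 = |39.5221|/2 = 19.7611

Area at t=0.416: 19.7611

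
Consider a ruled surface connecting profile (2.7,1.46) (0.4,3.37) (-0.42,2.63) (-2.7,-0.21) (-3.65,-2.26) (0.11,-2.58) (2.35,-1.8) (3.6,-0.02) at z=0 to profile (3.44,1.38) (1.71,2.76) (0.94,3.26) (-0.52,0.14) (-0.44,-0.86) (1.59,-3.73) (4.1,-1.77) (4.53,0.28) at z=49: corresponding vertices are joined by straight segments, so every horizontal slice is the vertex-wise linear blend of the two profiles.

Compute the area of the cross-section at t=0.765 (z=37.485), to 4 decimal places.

Area at t=0.765: 22.2865

Cross-section at t=0.765: each vertex is (1-t)·p0[i] + t·p1[i].
  v1: (1-0.765)·(2.7,1.46) + 0.765·(3.44,1.38) = (3.2661,1.3988)
  v2: (1-0.765)·(0.4,3.37) + 0.765·(1.71,2.76) = (1.4022,2.9033)
  v3: (1-0.765)·(-0.42,2.63) + 0.765·(0.94,3.26) = (0.6204,3.1120)
  v4: (1-0.765)·(-2.7,-0.21) + 0.765·(-0.52,0.14) = (-1.0323,0.0578)
  v5: (1-0.765)·(-3.65,-2.26) + 0.765·(-0.44,-0.86) = (-1.1944,-1.1890)
  v6: (1-0.765)·(0.11,-2.58) + 0.765·(1.59,-3.73) = (1.2422,-3.4598)
  v7: (1-0.765)·(2.35,-1.8) + 0.765·(4.1,-1.77) = (3.6887,-1.7771)
  v8: (1-0.765)·(3.6,-0.02) + 0.765·(4.53,0.28) = (4.3114,0.2095)
Shoelace sum Σ(x_i·y_{i+1} − x_{i+1}·y_i):
  i=1: 3.2661·2.9033 − 1.4022·1.3988 = +7.5213 (running +7.5213)
  i=2: 1.4022·3.1120 − 0.6204·2.9033 = +2.5622 (running +10.0835)
  i=3: 0.6204·0.0578 − -1.0323·3.1120 = +3.2483 (running +13.3318)
  i=4: -1.0323·-1.1890 − -1.1944·0.0578 = +1.2964 (running +14.6282)
  i=5: -1.1944·-3.4598 − 1.2422·-1.1890 = +5.6091 (running +20.2373)
  i=6: 1.2422·-1.7771 − 3.6887·-3.4598 = +10.5547 (running +30.7920)
  i=7: 3.6887·0.2095 − 4.3114·-1.7771 = +8.4345 (running +39.2264)
  i=8: 4.3114·1.3988 − 3.2661·0.2095 = +5.3466 (running +44.5731)
Area = |Σ|/2 = |44.5731|/2 = 22.2865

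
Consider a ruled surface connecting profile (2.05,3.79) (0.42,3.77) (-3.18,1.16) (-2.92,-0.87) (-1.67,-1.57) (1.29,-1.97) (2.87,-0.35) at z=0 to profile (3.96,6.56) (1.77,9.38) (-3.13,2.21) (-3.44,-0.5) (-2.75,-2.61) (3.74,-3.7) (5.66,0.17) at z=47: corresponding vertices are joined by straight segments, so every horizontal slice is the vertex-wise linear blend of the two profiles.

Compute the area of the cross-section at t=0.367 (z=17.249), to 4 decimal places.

Cross-section at t=0.367: each vertex is (1-t)·p0[i] + t·p1[i].
  v1: (1-0.367)·(2.05,3.79) + 0.367·(3.96,6.56) = (2.7510,4.8066)
  v2: (1-0.367)·(0.42,3.77) + 0.367·(1.77,9.38) = (0.9154,5.8289)
  v3: (1-0.367)·(-3.18,1.16) + 0.367·(-3.13,2.21) = (-3.1616,1.5454)
  v4: (1-0.367)·(-2.92,-0.87) + 0.367·(-3.44,-0.5) = (-3.1108,-0.7342)
  v5: (1-0.367)·(-1.67,-1.57) + 0.367·(-2.75,-2.61) = (-2.0664,-1.9517)
  v6: (1-0.367)·(1.29,-1.97) + 0.367·(3.74,-3.7) = (2.1892,-2.6049)
  v7: (1-0.367)·(2.87,-0.35) + 0.367·(5.66,0.17) = (3.8939,-0.1592)
Shoelace sum Σ(x_i·y_{i+1} − x_{i+1}·y_i):
  i=1: 2.7510·5.8289 − 0.9154·4.8066 = +11.6349 (running +11.6349)
  i=2: 0.9154·1.5454 − -3.1616·5.8289 = +19.8435 (running +31.4784)
  i=3: -3.1616·-0.7342 − -3.1108·1.5454 = +7.1287 (running +38.6070)
  i=4: -3.1108·-1.9517 − -2.0664·-0.7342 = +4.5542 (running +43.1613)
  i=5: -2.0664·-2.6049 − 2.1892·-1.9517 = +9.6552 (running +52.8165)
  i=6: 2.1892·-0.1592 − 3.8939·-2.6049 = +9.7949 (running +62.6114)
  i=7: 3.8939·4.8066 − 2.7510·-0.1592 = +19.1544 (running +81.7657)
Area = |Σ|/2 = |81.7657|/2 = 40.8829

Area at t=0.367: 40.8829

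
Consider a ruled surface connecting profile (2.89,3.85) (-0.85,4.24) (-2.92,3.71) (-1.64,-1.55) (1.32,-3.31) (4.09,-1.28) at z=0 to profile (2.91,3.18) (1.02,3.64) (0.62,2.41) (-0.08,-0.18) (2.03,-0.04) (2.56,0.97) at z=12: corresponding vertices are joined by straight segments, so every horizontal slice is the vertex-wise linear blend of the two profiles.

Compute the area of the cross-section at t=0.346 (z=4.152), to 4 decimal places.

Cross-section at t=0.346: each vertex is (1-t)·p0[i] + t·p1[i].
  v1: (1-0.346)·(2.89,3.85) + 0.346·(2.91,3.18) = (2.8969,3.6182)
  v2: (1-0.346)·(-0.85,4.24) + 0.346·(1.02,3.64) = (-0.2030,4.0324)
  v3: (1-0.346)·(-2.92,3.71) + 0.346·(0.62,2.41) = (-1.6952,3.2602)
  v4: (1-0.346)·(-1.64,-1.55) + 0.346·(-0.08,-0.18) = (-1.1002,-1.0760)
  v5: (1-0.346)·(1.32,-3.31) + 0.346·(2.03,-0.04) = (1.5657,-2.1786)
  v6: (1-0.346)·(4.09,-1.28) + 0.346·(2.56,0.97) = (3.5606,-0.5015)
Shoelace sum Σ(x_i·y_{i+1} − x_{i+1}·y_i):
  i=1: 2.8969·4.0324 − -0.2030·3.6182 = +12.4160 (running +12.4160)
  i=2: -0.2030·3.2602 − -1.6952·4.0324 = +6.1738 (running +18.5898)
  i=3: -1.6952·-1.0760 − -1.1002·3.2602 = +5.4110 (running +24.0007)
  i=4: -1.1002·-2.1786 − 1.5657·-1.0760 = +4.0816 (running +28.0823)
  i=5: 1.5657·-0.5015 − 3.5606·-2.1786 = +6.9719 (running +35.0542)
  i=6: 3.5606·3.6182 − 2.8969·-0.5015 = +14.3358 (running +49.3900)
Area = |Σ|/2 = |49.3900|/2 = 24.6950

Area at t=0.346: 24.6950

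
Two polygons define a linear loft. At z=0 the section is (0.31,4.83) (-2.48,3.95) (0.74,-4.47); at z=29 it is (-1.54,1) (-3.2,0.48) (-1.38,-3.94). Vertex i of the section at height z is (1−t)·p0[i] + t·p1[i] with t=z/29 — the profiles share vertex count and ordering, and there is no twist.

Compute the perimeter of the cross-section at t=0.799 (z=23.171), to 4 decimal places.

Perimeter at t=0.799: 13.4290

Cross-section at t=0.799: each vertex is (1-t)·p0[i] + t·p1[i].
  v1: (1-0.799)·(0.31,4.83) + 0.799·(-1.54,1) = (-1.1682,1.7698)
  v2: (1-0.799)·(-2.48,3.95) + 0.799·(-3.2,0.48) = (-3.0553,1.1775)
  v3: (1-0.799)·(0.74,-4.47) + 0.799·(-1.38,-3.94) = (-0.9539,-4.0465)
Perimeter = Σ |v_{i+1} − v_i|:
  edge 1→2: √(-1.8871² + -0.5924²) = 1.9779 (running 1.9779)
  edge 2→3: √(2.1014² + -5.2240²) = 5.6308 (running 7.6087)
  edge 3→1: √(-0.2143² + 5.8164²) = 5.8203 (running 13.4290)
Perimeter = 13.4290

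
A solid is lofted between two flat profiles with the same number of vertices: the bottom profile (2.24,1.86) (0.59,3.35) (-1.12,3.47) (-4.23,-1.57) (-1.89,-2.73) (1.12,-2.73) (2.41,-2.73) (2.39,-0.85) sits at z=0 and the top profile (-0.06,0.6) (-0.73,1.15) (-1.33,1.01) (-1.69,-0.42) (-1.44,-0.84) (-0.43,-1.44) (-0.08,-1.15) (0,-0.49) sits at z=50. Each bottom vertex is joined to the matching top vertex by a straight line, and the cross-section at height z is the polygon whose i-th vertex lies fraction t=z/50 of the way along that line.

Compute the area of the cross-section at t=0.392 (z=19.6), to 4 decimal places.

Area at t=0.392: 16.1458

Cross-section at t=0.392: each vertex is (1-t)·p0[i] + t·p1[i].
  v1: (1-0.392)·(2.24,1.86) + 0.392·(-0.06,0.6) = (1.3384,1.3661)
  v2: (1-0.392)·(0.59,3.35) + 0.392·(-0.73,1.15) = (0.0726,2.4876)
  v3: (1-0.392)·(-1.12,3.47) + 0.392·(-1.33,1.01) = (-1.2023,2.5057)
  v4: (1-0.392)·(-4.23,-1.57) + 0.392·(-1.69,-0.42) = (-3.2343,-1.1192)
  v5: (1-0.392)·(-1.89,-2.73) + 0.392·(-1.44,-0.84) = (-1.7136,-1.9891)
  v6: (1-0.392)·(1.12,-2.73) + 0.392·(-0.43,-1.44) = (0.5124,-2.2243)
  v7: (1-0.392)·(2.41,-2.73) + 0.392·(-0.08,-1.15) = (1.4339,-2.1106)
  v8: (1-0.392)·(2.39,-0.85) + 0.392·(0,-0.49) = (1.4531,-0.7089)
Shoelace sum Σ(x_i·y_{i+1} − x_{i+1}·y_i):
  i=1: 1.3384·2.4876 − 0.0726·1.3661 = +3.2303 (running +3.2303)
  i=2: 0.0726·2.5057 − -1.2023·2.4876 = +3.1727 (running +6.4030)
  i=3: -1.2023·-1.1192 − -3.2343·2.5057 = +9.4498 (running +15.8528)
  i=4: -3.2343·-1.9891 − -1.7136·-1.1192 = +4.5156 (running +20.3684)
  i=5: -1.7136·-2.2243 − 0.5124·-1.9891 = +4.8308 (running +25.1992)
  i=6: 0.5124·-2.1106 − 1.4339·-2.2243 = +2.1080 (running +27.3072)
  i=7: 1.4339·-0.7089 − 1.4531·-2.1106 = +2.0505 (running +29.3577)
  i=8: 1.4531·1.3661 − 1.3384·-0.7089 = +2.9338 (running +32.2916)
Area = |Σ|/2 = |32.2916|/2 = 16.1458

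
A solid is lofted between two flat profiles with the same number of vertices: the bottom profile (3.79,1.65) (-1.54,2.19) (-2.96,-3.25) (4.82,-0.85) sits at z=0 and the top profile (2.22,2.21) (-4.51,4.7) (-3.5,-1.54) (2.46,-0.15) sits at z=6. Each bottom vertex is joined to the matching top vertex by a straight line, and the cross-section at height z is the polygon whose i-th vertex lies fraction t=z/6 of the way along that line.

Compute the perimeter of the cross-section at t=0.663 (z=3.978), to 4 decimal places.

Cross-section at t=0.663: each vertex is (1-t)·p0[i] + t·p1[i].
  v1: (1-0.663)·(3.79,1.65) + 0.663·(2.22,2.21) = (2.7491,2.0213)
  v2: (1-0.663)·(-1.54,2.19) + 0.663·(-4.51,4.7) = (-3.5091,3.8541)
  v3: (1-0.663)·(-2.96,-3.25) + 0.663·(-3.5,-1.54) = (-3.3180,-2.1163)
  v4: (1-0.663)·(4.82,-0.85) + 0.663·(2.46,-0.15) = (3.2553,-0.3859)
Perimeter = Σ |v_{i+1} − v_i|:
  edge 1→2: √(-6.2582² + 1.8329²) = 6.5211 (running 6.5211)
  edge 2→3: √(0.1911² + -5.9704²) = 5.9735 (running 12.4945)
  edge 3→4: √(6.5733² + 1.7304²) = 6.7973 (running 19.2918)
  edge 4→1: √(-0.5062² + 2.4072²) = 2.4598 (running 21.7516)
Perimeter = 21.7516

Perimeter at t=0.663: 21.7516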